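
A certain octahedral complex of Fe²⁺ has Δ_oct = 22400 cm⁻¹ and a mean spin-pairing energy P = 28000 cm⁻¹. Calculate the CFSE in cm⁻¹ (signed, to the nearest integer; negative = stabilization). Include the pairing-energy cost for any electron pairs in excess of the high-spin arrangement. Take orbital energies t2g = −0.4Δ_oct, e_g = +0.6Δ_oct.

-8960

Fe²⁺: group 8, so d-count = 8 − 2 = 6.
Here Δ_oct < P (22400 < 28000), so the high-spin state is favoured.
Filling d⁶ accordingly: t2g^4 e_g^2.
Orbital CFSE = -0.4Δ_oct = -0.4 × 22400 = -8960 cm⁻¹.
High-spin has no excess pairs, so no pairing correction applies.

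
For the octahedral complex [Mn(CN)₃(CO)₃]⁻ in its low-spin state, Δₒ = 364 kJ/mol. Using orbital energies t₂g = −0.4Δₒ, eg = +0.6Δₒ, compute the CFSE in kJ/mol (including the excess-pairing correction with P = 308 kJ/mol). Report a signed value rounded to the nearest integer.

-112

Ligand charges: 3×(-1) from CN⁻ and 3×(+0) from CO sum to -3; with overall charge -1, Mn is +2.
Mn is in group 7, so Mn²⁺ is d⁵ (7 − 2 = 5).
Configuration: t₂g⁵ eg⁰.
CFSE(orbital) = 5×(-0.4Δₒ) + 0×(0.6Δₒ) = -2.0Δₒ; with Δₒ = 364 kJ/mol that is -728 kJ/mol.
High-spin d⁵ would be t₂g³ eg² with 0 pairs; low-spin has 2, so 2 excess pairs cost +2P = +616 kJ/mol.
Combining: -728 + 616 = -112 kJ/mol.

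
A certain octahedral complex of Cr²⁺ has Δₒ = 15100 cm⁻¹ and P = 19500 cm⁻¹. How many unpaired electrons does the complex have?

Group 6 minus oxidation state +2 gives a d⁴ configuration for Cr²⁺.
Since Δₒ = 15100 cm⁻¹ < P = 19500 cm⁻¹, the complex adopts the high-spin configuration.
That gives t₂g³ eg¹.
Unpaired electrons: 4.

4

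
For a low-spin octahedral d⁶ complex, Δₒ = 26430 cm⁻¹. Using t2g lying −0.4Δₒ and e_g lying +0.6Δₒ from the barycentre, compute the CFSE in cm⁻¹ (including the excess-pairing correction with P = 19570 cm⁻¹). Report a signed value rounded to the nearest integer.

Configuration: t2g^6 e_g^0.
Orbital CFSE = 6(-0.4) + 0(0.6) = -2.4Δₒ = -2.4 × 26430 = -63432 cm⁻¹.
Pairing penalty: 3 pairs vs 1 in the high-spin reference → 2 extra × P = 39140 cm⁻¹.
Net CFSE = -63432 + 39140 = -24292 cm⁻¹.

-24292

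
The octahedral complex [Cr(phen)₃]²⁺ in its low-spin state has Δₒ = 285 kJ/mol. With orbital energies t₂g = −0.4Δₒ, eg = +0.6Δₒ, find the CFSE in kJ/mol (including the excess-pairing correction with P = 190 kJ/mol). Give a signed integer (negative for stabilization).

-266

phen is neutral, so the +2 overall charge sits on Cr: oxidation state +2.
Cr is in group 6, so Cr²⁺ is d⁴ (6 − 2 = 4).
Electron filling gives t₂g⁴ eg⁰.
The orbital stabilization is -1.6Δₒ = -1.6 × 285 = -456 kJ/mol.
Pairing penalty: 1 pair vs 0 in the high-spin reference → 1 extra × P = 190 kJ/mol.
Overall CFSE = -456 + 190 = -266 kJ/mol.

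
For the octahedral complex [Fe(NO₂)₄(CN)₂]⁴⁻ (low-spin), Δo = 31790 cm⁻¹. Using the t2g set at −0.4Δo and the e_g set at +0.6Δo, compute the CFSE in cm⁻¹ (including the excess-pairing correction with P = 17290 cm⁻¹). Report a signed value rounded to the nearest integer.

Ligand charges: 4×(-1) from NO₂⁻ and 2×(-1) from CN⁻ sum to -6; with overall charge -4, Fe is +2.
Fe²⁺: group 8, so d-count = 8 − 2 = 6.
The d⁶ electrons fill as t2g^6 e_g^0.
CFSE(orbital) = 6×(-0.4Δo) + 0×(0.6Δo) = -2.4Δo; with Δo = 31790 cm⁻¹ that is -76296 cm⁻¹.
High-spin d⁶ would be t2g^4 e_g^2 with 1 pair; low-spin has 3, so 2 excess pairs cost +2P = +34580 cm⁻¹.
Combining: -76296 + 34580 = -41716 cm⁻¹.

-41716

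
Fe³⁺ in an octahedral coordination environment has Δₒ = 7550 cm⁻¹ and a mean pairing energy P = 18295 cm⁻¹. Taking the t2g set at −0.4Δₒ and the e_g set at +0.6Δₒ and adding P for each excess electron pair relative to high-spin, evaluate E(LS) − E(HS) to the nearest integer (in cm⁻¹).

Fe sits in group 8; removing 3 electrons leaves Fe³⁺ with 8 − 3 = 5 d electrons.
High-spin: t2g^3 e_g^2, CFSE = 0.0Δₒ = 0 cm⁻¹.
Low-spin: t2g^5 e_g^0, orbital CFSE = -2.0Δₒ = -15100 cm⁻¹; plus 2 excess pairs × P = +36590 cm⁻¹; total 21490 cm⁻¹.
The difference is 21490 − (0) = 21490 cm⁻¹, so high-spin lies lower.

21490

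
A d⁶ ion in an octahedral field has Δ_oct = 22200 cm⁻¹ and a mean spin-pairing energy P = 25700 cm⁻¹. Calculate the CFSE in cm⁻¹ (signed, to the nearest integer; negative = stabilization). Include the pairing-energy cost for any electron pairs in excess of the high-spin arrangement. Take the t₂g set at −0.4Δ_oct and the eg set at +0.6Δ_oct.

-8880

Here Δ_oct < P (22200 < 25700), so the high-spin state is favoured.
Configuration: t₂g⁴ eg².
Orbital CFSE = -0.4Δ_oct = -0.4 × 22200 = -8880 cm⁻¹.
High-spin has no excess pairs, so no pairing correction applies.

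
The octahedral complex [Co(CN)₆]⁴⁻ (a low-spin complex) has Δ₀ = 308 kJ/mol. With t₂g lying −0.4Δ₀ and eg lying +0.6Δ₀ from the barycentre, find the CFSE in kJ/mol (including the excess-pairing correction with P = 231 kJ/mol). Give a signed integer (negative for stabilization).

Each CN⁻ contributes -1; 6 × (-1) = -6. With overall charge -4, Co is in the +2 oxidation state.
Co is in group 9, so Co²⁺ is d⁷ (9 − 2 = 7).
Configuration: t₂g⁶ eg¹.
The orbital stabilization is -1.8Δ₀ = -1.8 × 308 = -554 kJ/mol.
High-spin d⁷ would be t₂g⁵ eg² with 2 pairs; low-spin has 3, so 1 excess pair costs +1P = +231 kJ/mol.
Overall CFSE = -554 + 231 = -323 kJ/mol.

-323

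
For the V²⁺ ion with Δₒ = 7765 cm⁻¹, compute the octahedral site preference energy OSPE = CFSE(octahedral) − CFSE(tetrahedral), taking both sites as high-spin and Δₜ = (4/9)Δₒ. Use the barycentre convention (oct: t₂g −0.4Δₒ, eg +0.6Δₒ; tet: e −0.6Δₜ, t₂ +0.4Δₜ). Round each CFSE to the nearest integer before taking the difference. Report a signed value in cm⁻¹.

V sits in group 5; removing 2 electrons leaves V²⁺ with 5 − 2 = 3 d electrons.
Octahedral high-spin t₂g³ eg⁰: CFSE = -1.2 × 7765 = -9318 cm⁻¹.
Tetrahedral e² t₂¹ gives -0.8Δₜ = -0.8 × (4/9) × 7765 = -2761 cm⁻¹.
Subtracting, OSPE = -9318 − (-2761) = -6557 cm⁻¹.

-6557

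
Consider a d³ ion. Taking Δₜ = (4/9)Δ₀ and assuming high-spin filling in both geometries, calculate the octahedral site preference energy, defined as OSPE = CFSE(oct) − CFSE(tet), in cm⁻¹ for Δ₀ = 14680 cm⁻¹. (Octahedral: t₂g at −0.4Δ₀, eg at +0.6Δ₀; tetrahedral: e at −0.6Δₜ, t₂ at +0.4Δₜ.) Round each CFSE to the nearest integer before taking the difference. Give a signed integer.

Octahedral high-spin t₂g³ eg⁰: CFSE = -1.2 × 14680 = -17616 cm⁻¹.
In a tetrahedral site the filling is e² t₂¹: CFSE(tet) = -0.8Δₜ = -0.8 × (4/9)(14680) = -5220 cm⁻¹.
OSPE = -17616 − (-5220) = -12396 cm⁻¹.

-12396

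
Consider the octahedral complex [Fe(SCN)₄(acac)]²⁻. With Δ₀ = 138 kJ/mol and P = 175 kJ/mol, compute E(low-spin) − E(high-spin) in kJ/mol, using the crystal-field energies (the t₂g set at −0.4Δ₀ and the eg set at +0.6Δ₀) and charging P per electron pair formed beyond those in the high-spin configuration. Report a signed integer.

74

Ligand charges: 4×(-1) from SCN⁻ and 1×(-1) from acac⁻ sum to -5; with overall charge -2, Fe is +3.
Fe³⁺: group 8, so d-count = 8 − 3 = 5.
High-spin: t₂g³ eg², CFSE = 0.0Δ₀ = 0 kJ/mol.
For low-spin the configuration is t₂g⁵ eg⁰: orbital energy -2.0 × 138 = -276 kJ/mol, and 2 additional pairs relative to high-spin add 350 kJ/mol, giving 74 kJ/mol.
The difference is 74 − (0) = 74 kJ/mol, so high-spin lies lower.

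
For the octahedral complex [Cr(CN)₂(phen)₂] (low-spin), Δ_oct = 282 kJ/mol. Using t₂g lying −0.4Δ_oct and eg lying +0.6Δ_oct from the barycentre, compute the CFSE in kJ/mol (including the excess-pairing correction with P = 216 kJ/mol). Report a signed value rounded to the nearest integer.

-235

Ligand charges: 2×(-1) from CN⁻ and 2×(+0) from phen sum to -2; with overall charge +0, Cr is +2.
Cr sits in group 6; removing 2 electrons leaves Cr²⁺ with 6 − 2 = 4 d electrons.
Configuration: t₂g⁴ eg⁰.
CFSE(orbital) = 4×(-0.4Δ_oct) + 0×(0.6Δ_oct) = -1.6Δ_oct; with Δ_oct = 282 kJ/mol that is -451 kJ/mol.
Pairing penalty: 1 pair vs 0 in the high-spin reference → 1 extra × P = 216 kJ/mol.
Combining: -451 + 216 = -235 kJ/mol.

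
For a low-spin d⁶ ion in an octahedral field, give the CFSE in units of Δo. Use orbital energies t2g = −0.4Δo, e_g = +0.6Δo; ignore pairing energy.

Configuration: t2g^6 e_g^0.
CFSE = 6(-0.4Δo) + 0(0.6Δo) = -2.4Δo + 0.0Δo = -2.4Δo.

-2.4 Δo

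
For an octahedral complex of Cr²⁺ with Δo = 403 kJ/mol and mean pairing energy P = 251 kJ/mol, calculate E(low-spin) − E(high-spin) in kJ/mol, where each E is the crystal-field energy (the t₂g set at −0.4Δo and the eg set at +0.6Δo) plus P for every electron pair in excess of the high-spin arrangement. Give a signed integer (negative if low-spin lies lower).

Cr is in group 6, so Cr²⁺ is d⁴ (6 − 2 = 4).
In the high-spin limit (t₂g³ eg¹) the orbital term is -0.6Δo = -242 kJ/mol, with no excess pairing.
For low-spin the configuration is t₂g⁴ eg⁰: orbital energy -1.6 × 403 = -645 kJ/mol, and 1 additional pair relative to high-spin adds 251 kJ/mol, giving -394 kJ/mol.
E(LS) − E(HS) = -394 − (-242) = -152 kJ/mol.

-152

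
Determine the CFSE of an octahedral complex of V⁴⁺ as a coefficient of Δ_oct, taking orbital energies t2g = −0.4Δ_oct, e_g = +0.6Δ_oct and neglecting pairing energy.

-0.4 Δ_oct

Group 5 minus oxidation state +4 gives a d¹ configuration for V⁴⁺.
Configuration: t2g^1 e_g^0.
CFSE = 1(-0.4Δ_oct) + 0(0.6Δ_oct) = -0.4Δ_oct + 0.0Δ_oct = -0.4Δ_oct.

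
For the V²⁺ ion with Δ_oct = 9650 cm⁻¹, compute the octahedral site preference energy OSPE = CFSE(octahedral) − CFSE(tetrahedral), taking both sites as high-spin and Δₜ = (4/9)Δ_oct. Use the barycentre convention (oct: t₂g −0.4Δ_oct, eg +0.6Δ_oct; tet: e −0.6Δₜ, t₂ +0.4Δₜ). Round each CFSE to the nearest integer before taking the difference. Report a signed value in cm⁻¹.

-8149

V²⁺: group 5, so d-count = 5 − 2 = 3.
Octahedral (high-spin): t2g^3 e_g^0, CFSE = 3(−0.4) + 0(+0.6) = -1.2Δ_oct = -1.2 × 9650 = -11580 cm⁻¹.
Tetrahedral e^2 t2^1 gives -0.8Δₜ = -0.8 × (4/9) × 9650 = -3431 cm⁻¹.
OSPE = CFSE(oct) − CFSE(tet) = -11580 − (-3431) = -8149 cm⁻¹.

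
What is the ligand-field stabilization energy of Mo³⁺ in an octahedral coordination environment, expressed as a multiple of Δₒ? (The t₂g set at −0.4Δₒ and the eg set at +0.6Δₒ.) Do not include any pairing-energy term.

-1.2 Δₒ

Mo is in group 6, so Mo³⁺ is d³ (6 − 3 = 3).
For octahedral d³ the high- and low-spin configurations coincide.
Configuration: t₂g³ eg⁰.
CFSE = 3(-0.4Δₒ) + 0(0.6Δₒ) = -1.2Δₒ + 0.0Δₒ = -1.2Δₒ.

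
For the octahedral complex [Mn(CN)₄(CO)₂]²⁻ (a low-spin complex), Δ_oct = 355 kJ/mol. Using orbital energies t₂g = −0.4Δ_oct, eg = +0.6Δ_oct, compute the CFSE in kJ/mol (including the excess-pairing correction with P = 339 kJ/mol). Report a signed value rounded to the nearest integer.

Ligand charges: 4×(-1) from CN⁻ and 2×(+0) from CO sum to -4; with overall charge -2, Mn is +2.
Mn²⁺: group 7, so d-count = 7 − 2 = 5.
Configuration: t₂g⁵ eg⁰.
Orbital CFSE = 5(-0.4) + 0(0.6) = -2.0Δ_oct = -2.0 × 355 = -710 kJ/mol.
Relative to high-spin t₂g³ eg² (0 paired), the low-spin configuration has 2 additional pairs, contributing +2 × 339 = +678 kJ/mol.
Overall CFSE = -710 + 678 = -32 kJ/mol.

-32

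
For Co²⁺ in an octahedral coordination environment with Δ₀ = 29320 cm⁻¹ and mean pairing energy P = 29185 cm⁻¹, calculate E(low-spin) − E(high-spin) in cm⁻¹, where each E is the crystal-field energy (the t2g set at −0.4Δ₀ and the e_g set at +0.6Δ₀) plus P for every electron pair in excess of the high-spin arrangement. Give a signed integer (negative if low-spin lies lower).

Co sits in group 9; removing 2 electrons leaves Co²⁺ with 9 − 2 = 7 d electrons.
High-spin: t2g^5 e_g^2, CFSE = -0.8Δ₀ = -23456 cm⁻¹.
For low-spin the configuration is t2g^6 e_g^1: orbital energy -1.8 × 29320 = -52776 cm⁻¹, and 1 additional pair relative to high-spin adds 29185 cm⁻¹, giving -23591 cm⁻¹.
E(LS) − E(HS) = -23591 − (-23456) = -135 cm⁻¹.

-135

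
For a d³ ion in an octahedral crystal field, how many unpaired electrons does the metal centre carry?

3

For octahedral d³ the high- and low-spin configurations coincide.
Configuration: t2g^3 e_g^0, giving 3 unpaired electrons.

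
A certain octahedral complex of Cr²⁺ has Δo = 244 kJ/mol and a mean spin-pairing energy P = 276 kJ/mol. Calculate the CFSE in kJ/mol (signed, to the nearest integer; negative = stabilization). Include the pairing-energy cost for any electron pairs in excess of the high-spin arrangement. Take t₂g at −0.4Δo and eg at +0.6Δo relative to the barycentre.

-146

Cr is in group 6, so Cr²⁺ is d⁴ (6 − 2 = 4).
Since Δo = 244 kJ/mol < P = 276 kJ/mol, the complex adopts the high-spin configuration.
Filling d⁴ accordingly: t₂g³ eg¹.
Orbital CFSE = -0.6Δo = -0.6 × 244 = -146 kJ/mol.
High-spin has no excess pairs, so no pairing correction applies.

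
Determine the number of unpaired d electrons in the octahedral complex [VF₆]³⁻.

2

Each F⁻ contributes -1; 6 × (-1) = -6. With overall charge -3, V is in the +3 oxidation state.
V sits in group 5; removing 3 electrons leaves V³⁺ with 5 − 3 = 2 d electrons.
Configuration: t₂g² eg⁰, giving 2 unpaired electrons.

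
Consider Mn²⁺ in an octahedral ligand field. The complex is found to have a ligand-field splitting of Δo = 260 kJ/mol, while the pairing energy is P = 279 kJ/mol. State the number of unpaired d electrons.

Group 7 minus oxidation state +2 gives a d⁵ configuration for Mn²⁺.
Δo < P, so pairing is avoided: the ground state is high-spin.
That gives t₂g³ eg².
Unpaired electrons: 5.

5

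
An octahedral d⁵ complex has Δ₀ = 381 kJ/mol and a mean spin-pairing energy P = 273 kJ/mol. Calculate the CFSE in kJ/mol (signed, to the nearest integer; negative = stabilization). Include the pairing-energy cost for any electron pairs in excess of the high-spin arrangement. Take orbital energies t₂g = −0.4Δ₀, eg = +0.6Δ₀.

-216

Δ₀ > P, so pairing is preferred: the ground state is low-spin.
Configuration: t₂g⁵ eg⁰.
Orbital CFSE = -2.0Δ₀ = -2.0 × 381 = -762 kJ/mol.
Excess pairs vs high-spin: 2 − 0 = 2; pairing cost = +546 kJ/mol.
Net CFSE = -762 + 546 = -216 kJ/mol.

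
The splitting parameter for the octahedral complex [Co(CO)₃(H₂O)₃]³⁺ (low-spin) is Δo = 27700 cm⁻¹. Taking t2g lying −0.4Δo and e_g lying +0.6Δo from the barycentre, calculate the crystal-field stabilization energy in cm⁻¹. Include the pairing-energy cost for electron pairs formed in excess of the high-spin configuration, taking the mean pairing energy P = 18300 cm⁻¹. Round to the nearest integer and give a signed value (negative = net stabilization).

-29880

Ligand charges: 3×(+0) from CO and 3×(+0) from H₂O sum to +0; with overall charge +3, Co is +3.
Co is in group 9, so Co³⁺ is d⁶ (9 − 3 = 6).
The d⁶ electrons fill as t2g^6 e_g^0.
Orbital CFSE = 6(-0.4) + 0(0.6) = -2.4Δo = -2.4 × 27700 = -66480 cm⁻¹.
High-spin d⁶ would be t2g^4 e_g^2 with 1 pair; low-spin has 3, so 2 excess pairs cost +2P = +36600 cm⁻¹.
Overall CFSE = -66480 + 36600 = -29880 cm⁻¹.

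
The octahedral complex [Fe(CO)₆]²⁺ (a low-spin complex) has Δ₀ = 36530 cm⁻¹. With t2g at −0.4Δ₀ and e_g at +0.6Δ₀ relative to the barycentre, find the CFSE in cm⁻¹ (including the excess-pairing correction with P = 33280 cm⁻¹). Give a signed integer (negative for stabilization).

CO is neutral, so the +2 overall charge sits on Fe: oxidation state +2.
Fe²⁺: group 8, so d-count = 8 − 2 = 6.
Configuration: t2g^6 e_g^0.
Orbital CFSE = 6(-0.4) + 0(0.6) = -2.4Δ₀ = -2.4 × 36530 = -87672 cm⁻¹.
Relative to high-spin t2g^4 e_g^2 (1 paired), the low-spin configuration has 2 additional pairs, contributing +2 × 33280 = +66560 cm⁻¹.
Combining: -87672 + 66560 = -21112 cm⁻¹.

-21112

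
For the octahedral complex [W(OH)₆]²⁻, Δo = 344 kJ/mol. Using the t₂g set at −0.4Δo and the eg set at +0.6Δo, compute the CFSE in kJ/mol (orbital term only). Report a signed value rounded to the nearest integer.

-275

Each OH⁻ contributes -1; 6 × (-1) = -6. With overall charge -2, W is in the +4 oxidation state.
Group 6 minus oxidation state +4 gives a d² configuration for W⁴⁺.
For octahedral d² the high- and low-spin configurations coincide.
Electron filling gives t₂g² eg⁰.
Orbital CFSE = 2(-0.4) + 0(0.6) = -0.8Δo = -0.8 × 344 = -275 kJ/mol.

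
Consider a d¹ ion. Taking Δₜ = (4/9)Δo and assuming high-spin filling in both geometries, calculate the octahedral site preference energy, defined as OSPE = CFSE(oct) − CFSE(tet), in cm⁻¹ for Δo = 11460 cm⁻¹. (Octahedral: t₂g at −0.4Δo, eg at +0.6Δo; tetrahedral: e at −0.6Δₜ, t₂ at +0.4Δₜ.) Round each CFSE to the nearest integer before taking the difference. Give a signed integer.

Octahedral high-spin t2g^1 e_g^0: CFSE = -0.4 × 11460 = -4584 cm⁻¹.
Tetrahedral e^1 t2^0 gives -0.6Δₜ = -0.6 × (4/9) × 11460 = -3056 cm⁻¹.
OSPE = -4584 − (-3056) = -1528 cm⁻¹.

-1528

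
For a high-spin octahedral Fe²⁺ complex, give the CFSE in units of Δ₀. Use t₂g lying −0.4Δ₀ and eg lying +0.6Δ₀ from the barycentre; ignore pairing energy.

Fe²⁺: group 8, so d-count = 8 − 2 = 6.
Configuration: t₂g⁴ eg².
CFSE = 4(-0.4Δ₀) + 2(0.6Δ₀) = -1.6Δ₀ + 1.2Δ₀ = -0.4Δ₀.

-0.4 Δ₀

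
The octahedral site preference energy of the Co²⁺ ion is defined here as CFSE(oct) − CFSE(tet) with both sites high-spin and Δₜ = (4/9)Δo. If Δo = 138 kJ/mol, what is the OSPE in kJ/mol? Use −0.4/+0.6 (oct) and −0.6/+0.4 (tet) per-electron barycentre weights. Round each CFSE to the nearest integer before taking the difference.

Group 9 minus oxidation state +2 gives a d⁷ configuration for Co²⁺.
Octahedral (high-spin): t₂g⁵ eg², CFSE = 5(−0.4) + 2(+0.6) = -0.8Δo = -0.8 × 138 = -110 kJ/mol.
Tetrahedral: e⁴ t₂³, CFSE = 4(−0.6) + 3(+0.4) = -1.2Δₜ = -1.2 × (4/9) × 138 = -74 kJ/mol.
OSPE = CFSE(oct) − CFSE(tet) = -110 − (-74) = -36 kJ/mol.

-36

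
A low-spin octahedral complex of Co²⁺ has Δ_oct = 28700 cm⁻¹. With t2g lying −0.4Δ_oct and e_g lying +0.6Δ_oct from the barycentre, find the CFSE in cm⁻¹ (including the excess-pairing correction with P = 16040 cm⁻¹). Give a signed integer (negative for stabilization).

-35620

Co is in group 9, so Co²⁺ is d⁷ (9 − 2 = 7).
Configuration: t2g^6 e_g^1.
The orbital stabilization is -1.8Δ_oct = -1.8 × 28700 = -51660 cm⁻¹.
Pairing penalty: 3 pairs vs 2 in the high-spin reference → 1 extra × P = 16040 cm⁻¹.
Overall CFSE = -51660 + 16040 = -35620 cm⁻¹.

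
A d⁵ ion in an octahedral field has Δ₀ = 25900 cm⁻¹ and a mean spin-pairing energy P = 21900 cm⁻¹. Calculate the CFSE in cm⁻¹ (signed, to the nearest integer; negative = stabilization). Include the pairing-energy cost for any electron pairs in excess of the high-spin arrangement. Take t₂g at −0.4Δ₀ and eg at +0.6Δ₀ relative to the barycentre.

-8000

With Δ₀ > P the complex is low-spin.
That gives t₂g⁵ eg⁰.
Orbital CFSE = -2.0Δ₀ = -2.0 × 25900 = -51800 cm⁻¹.
Excess pairs vs high-spin: 2 − 0 = 2; pairing cost = +43800 cm⁻¹.
Net CFSE = -51800 + 43800 = -8000 cm⁻¹.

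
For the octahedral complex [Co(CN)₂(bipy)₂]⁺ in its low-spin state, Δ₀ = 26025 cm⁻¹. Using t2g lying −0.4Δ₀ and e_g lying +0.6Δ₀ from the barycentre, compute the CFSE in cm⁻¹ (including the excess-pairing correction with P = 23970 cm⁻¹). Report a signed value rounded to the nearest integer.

-14520

Ligand charges: 2×(-1) from CN⁻ and 2×(+0) from bipy sum to -2; with overall charge +1, Co is +3.
Co sits in group 9; removing 3 electrons leaves Co³⁺ with 9 − 3 = 6 d electrons.
Electron filling gives t2g^6 e_g^0.
Orbital CFSE = 6(-0.4) + 0(0.6) = -2.4Δ₀ = -2.4 × 26025 = -62460 cm⁻¹.
Relative to high-spin t2g^4 e_g^2 (1 paired), the low-spin configuration has 2 additional pairs, contributing +2 × 23970 = +47940 cm⁻¹.
Net CFSE = -62460 + 47940 = -14520 cm⁻¹.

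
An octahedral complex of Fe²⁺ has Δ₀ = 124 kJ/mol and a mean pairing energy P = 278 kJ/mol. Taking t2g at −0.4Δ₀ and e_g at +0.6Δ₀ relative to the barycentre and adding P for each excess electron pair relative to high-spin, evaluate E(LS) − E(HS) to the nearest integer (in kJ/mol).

Fe is in group 8, so Fe²⁺ is d⁶ (8 − 2 = 6).
High-spin: t2g^4 e_g^2, CFSE = -0.4Δ₀ = -50 kJ/mol.
For low-spin the configuration is t2g^6 e_g^0: orbital energy -2.4 × 124 = -298 kJ/mol, and 2 additional pairs relative to high-spin add 556 kJ/mol, giving 258 kJ/mol.
Thus E(LS) − E(HS) = 308 kJ/mol.

308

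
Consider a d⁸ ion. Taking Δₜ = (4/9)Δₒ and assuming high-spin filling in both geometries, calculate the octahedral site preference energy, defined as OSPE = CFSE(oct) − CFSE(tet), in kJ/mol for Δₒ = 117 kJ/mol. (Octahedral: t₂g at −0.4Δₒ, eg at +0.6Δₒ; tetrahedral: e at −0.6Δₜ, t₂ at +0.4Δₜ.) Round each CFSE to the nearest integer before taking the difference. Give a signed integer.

Octahedral high-spin t2g^6 e_g^2: CFSE = -1.2 × 117 = -140 kJ/mol.
Tetrahedral: e^4 t2^4, CFSE = 4(−0.6) + 4(+0.4) = -0.8Δₜ = -0.8 × (4/9) × 117 = -42 kJ/mol.
Subtracting, OSPE = -140 − (-42) = -98 kJ/mol.

-98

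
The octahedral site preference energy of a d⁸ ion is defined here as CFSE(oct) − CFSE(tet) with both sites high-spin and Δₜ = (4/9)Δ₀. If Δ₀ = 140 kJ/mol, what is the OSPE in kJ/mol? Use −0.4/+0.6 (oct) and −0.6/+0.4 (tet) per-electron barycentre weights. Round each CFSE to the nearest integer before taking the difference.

-118

Octahedral high-spin t₂g⁶ eg²: CFSE = -1.2 × 140 = -168 kJ/mol.
In a tetrahedral site the filling is e⁴ t₂⁴: CFSE(tet) = -0.8Δₜ = -0.8 × (4/9)(140) = -50 kJ/mol.
OSPE = CFSE(oct) − CFSE(tet) = -168 − (-50) = -118 kJ/mol.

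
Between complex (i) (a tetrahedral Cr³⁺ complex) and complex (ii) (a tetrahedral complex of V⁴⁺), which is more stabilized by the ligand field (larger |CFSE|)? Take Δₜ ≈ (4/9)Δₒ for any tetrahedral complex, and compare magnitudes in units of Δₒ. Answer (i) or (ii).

(i)

(i): Group 6 minus oxidation state +3 gives a d³ configuration for Cr³⁺; Tetrahedral splitting is small, so the complex is high-spin; e² t₂¹, CFSE = -0.8Δₜ ≈ -0.36Δₒ.
(ii): V⁴⁺: group 5, so d-count = 5 − 4 = 1; With tetrahedral geometry the complex is necessarily high-spin; e¹ t₂⁰, CFSE = -0.6Δₜ ≈ -0.27Δₒ.
So (i) has the larger |CFSE|.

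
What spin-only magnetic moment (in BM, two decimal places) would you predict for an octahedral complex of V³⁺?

2.83 BM

V sits in group 5; removing 3 electrons leaves V³⁺ with 5 − 3 = 2 d electrons.
For octahedral d² the high- and low-spin configurations coincide.
Configuration: t₂g² eg⁰ → 2 unpaired electrons.
μ(spin-only) = √[2(2+2)] = √8 ≈ 2.83 BM.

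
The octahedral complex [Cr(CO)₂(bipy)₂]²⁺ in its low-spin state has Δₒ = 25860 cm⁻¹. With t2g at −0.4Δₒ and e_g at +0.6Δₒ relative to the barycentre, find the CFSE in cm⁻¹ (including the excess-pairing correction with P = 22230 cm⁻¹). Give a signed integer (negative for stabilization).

Ligand charges: 2×(+0) from CO and 2×(+0) from bipy sum to +0; with overall charge +2, Cr is +2.
Group 6 minus oxidation state +2 gives a d⁴ configuration for Cr²⁺.
Electron filling gives t2g^4 e_g^0.
The orbital stabilization is -1.6Δₒ = -1.6 × 25860 = -41376 cm⁻¹.
Pairing penalty: 1 pair vs 0 in the high-spin reference → 1 extra × P = 22230 cm⁻¹.
Combining: -41376 + 22230 = -19146 cm⁻¹.

-19146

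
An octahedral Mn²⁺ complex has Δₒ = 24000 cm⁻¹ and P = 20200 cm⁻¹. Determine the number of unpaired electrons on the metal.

1

Mn is in group 7, so Mn²⁺ is d⁵ (7 − 2 = 5).
Since Δₒ = 24000 cm⁻¹ > P = 20200 cm⁻¹, the complex adopts the low-spin configuration.
Configuration: t₂g⁵ eg⁰.
Unpaired electrons: 1.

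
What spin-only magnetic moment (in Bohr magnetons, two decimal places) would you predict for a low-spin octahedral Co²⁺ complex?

Co sits in group 9; removing 2 electrons leaves Co²⁺ with 9 − 2 = 7 d electrons.
Configuration: t₂g⁶ eg¹ → 1 unpaired electron.
μ(spin-only) = √[1(1+2)] = √3 ≈ 1.73 Bohr magnetons.

1.73 Bohr magnetons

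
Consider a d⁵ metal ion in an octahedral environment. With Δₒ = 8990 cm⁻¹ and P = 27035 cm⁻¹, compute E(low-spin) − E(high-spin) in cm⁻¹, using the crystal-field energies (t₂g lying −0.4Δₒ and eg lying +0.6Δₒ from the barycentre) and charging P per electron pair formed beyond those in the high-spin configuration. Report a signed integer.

36090

High-spin: t₂g³ eg², CFSE = 0.0Δₒ = 0 cm⁻¹.
Low-spin t₂g⁵ eg⁰ gives -2.0Δₒ = -17980 cm⁻¹, but forming 2 extra pairs costs 2P = 54070 cm⁻¹, so E(LS) = -17980 + 54070 = 36090 cm⁻¹.
E(LS) − E(HS) = 36090 − (0) = 36090 cm⁻¹.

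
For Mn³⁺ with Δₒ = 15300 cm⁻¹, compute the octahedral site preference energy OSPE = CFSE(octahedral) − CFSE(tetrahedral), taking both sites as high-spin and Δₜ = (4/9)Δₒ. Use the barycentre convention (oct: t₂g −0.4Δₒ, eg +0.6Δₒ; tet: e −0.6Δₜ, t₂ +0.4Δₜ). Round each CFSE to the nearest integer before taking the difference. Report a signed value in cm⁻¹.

Mn sits in group 7; removing 3 electrons leaves Mn³⁺ with 7 − 3 = 4 d electrons.
Octahedral (high-spin): t2g^3 e_g^1, CFSE = 3(−0.4) + 1(+0.6) = -0.6Δₒ = -0.6 × 15300 = -9180 cm⁻¹.
Tetrahedral e^2 t2^2 gives -0.4Δₜ = -0.4 × (4/9) × 15300 = -2720 cm⁻¹.
OSPE = CFSE(oct) − CFSE(tet) = -9180 − (-2720) = -6460 cm⁻¹.

-6460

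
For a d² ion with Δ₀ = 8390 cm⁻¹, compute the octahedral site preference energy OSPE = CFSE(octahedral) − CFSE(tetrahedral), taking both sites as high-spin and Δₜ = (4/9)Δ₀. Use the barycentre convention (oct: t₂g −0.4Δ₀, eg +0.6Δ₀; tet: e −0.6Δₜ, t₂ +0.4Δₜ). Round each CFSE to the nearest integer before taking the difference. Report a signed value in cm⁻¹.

-2237

In an octahedral site d² (HS) is t₂g² eg⁰, giving CFSE(oct) = -0.8Δ₀ = -6712 cm⁻¹.
In a tetrahedral site the filling is e² t₂⁰: CFSE(tet) = -1.2Δₜ = -1.2 × (4/9)(8390) = -4475 cm⁻¹.
OSPE = -6712 − (-4475) = -2237 cm⁻¹.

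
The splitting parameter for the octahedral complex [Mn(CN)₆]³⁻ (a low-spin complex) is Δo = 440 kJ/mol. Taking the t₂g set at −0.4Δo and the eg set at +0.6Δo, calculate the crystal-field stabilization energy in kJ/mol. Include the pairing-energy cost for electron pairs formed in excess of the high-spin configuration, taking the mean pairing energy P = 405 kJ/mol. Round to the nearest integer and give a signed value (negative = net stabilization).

Each CN⁻ contributes -1; 6 × (-1) = -6. With overall charge -3, Mn is in the +3 oxidation state.
Mn³⁺: group 7, so d-count = 7 − 3 = 4.
The d⁴ electrons fill as t₂g⁴ eg⁰.
Orbital CFSE = 4(-0.4) + 0(0.6) = -1.6Δo = -1.6 × 440 = -704 kJ/mol.
Relative to high-spin t₂g³ eg¹ (0 paired), the low-spin configuration has 1 additional pair, contributing +1 × 405 = +405 kJ/mol.
Net CFSE = -704 + 405 = -299 kJ/mol.

-299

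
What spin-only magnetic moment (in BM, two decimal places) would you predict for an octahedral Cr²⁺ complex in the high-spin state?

4.90 BM

Cr sits in group 6; removing 2 electrons leaves Cr²⁺ with 6 − 2 = 4 d electrons.
Configuration: t2g^3 e_g^1 → 4 unpaired electrons.
μ(spin-only) = √[4(4+2)] = √24 ≈ 4.90 BM.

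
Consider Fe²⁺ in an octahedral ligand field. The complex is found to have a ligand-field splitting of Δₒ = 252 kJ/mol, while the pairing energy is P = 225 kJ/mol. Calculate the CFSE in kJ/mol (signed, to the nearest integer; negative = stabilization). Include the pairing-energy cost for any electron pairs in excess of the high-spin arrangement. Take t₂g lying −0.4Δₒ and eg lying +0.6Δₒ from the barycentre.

-155

Group 8 minus oxidation state +2 gives a d⁶ configuration for Fe²⁺.
With Δₒ > P the complex is low-spin.
Filling d⁶ accordingly: t₂g⁶ eg⁰.
Orbital CFSE = -2.4Δₒ = -2.4 × 252 = -605 kJ/mol.
Excess pairs vs high-spin: 3 − 1 = 2; pairing cost = +450 kJ/mol.
Net CFSE = -605 + 450 = -155 kJ/mol.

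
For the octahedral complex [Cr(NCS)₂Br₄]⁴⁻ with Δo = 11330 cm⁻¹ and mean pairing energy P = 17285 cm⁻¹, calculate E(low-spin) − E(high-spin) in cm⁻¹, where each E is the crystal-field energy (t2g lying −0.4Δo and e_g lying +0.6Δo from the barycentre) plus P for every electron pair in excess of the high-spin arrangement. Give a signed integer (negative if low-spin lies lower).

5955

Ligand charges: 2×(-1) from NCS⁻ and 4×(-1) from Br⁻ sum to -6; with overall charge -4, Cr is +2.
Cr²⁺: group 6, so d-count = 6 − 2 = 4.
In the high-spin limit (t2g^3 e_g^1) the orbital term is -0.6Δo = -6798 cm⁻¹, with no excess pairing.
Low-spin t2g^4 e_g^0 gives -1.6Δo = -18128 cm⁻¹, but forming 1 extra pair costs 1P = 17285 cm⁻¹, so E(LS) = -18128 + 17285 = -843 cm⁻¹.
E(LS) − E(HS) = -843 − (-6798) = 5955 cm⁻¹.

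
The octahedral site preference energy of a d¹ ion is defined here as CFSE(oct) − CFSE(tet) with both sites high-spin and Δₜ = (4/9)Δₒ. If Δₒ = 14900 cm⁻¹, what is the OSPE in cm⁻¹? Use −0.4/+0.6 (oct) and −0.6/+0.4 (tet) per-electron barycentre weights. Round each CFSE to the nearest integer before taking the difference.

Octahedral (high-spin): t₂g¹ eg⁰, CFSE = 1(−0.4) + 0(+0.6) = -0.4Δₒ = -0.4 × 14900 = -5960 cm⁻¹.
In a tetrahedral site the filling is e¹ t₂⁰: CFSE(tet) = -0.6Δₜ = -0.6 × (4/9)(14900) = -3973 cm⁻¹.
OSPE = -5960 − (-3973) = -1987 cm⁻¹.

-1987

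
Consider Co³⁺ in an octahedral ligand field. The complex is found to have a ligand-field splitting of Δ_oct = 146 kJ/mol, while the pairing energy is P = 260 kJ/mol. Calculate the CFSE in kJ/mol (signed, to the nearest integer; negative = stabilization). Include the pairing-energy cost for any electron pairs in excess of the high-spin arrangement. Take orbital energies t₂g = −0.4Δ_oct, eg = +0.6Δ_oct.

Group 9 minus oxidation state +3 gives a d⁶ configuration for Co³⁺.
Δ_oct < P, so pairing is avoided: the ground state is high-spin.
That gives t₂g⁴ eg².
Orbital CFSE = -0.4Δ_oct = -0.4 × 146 = -58 kJ/mol.
High-spin has no excess pairs, so no pairing correction applies.

-58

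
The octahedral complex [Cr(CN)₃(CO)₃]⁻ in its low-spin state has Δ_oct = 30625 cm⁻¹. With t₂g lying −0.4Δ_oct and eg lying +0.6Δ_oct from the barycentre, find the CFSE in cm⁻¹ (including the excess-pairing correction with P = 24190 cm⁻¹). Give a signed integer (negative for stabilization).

-24810

Ligand charges: 3×(-1) from CN⁻ and 3×(+0) from CO sum to -3; with overall charge -1, Cr is +2.
Cr²⁺: group 6, so d-count = 6 − 2 = 4.
Configuration: t₂g⁴ eg⁰.
Orbital CFSE = 4(-0.4) + 0(0.6) = -1.6Δ_oct = -1.6 × 30625 = -49000 cm⁻¹.
High-spin d⁴ would be t₂g³ eg¹ with 0 pairs; low-spin has 1, so 1 excess pair costs +1P = +24190 cm⁻¹.
Overall CFSE = -49000 + 24190 = -24810 cm⁻¹.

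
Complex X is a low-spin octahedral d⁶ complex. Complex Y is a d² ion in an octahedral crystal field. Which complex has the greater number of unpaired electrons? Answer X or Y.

X: t₂g⁶ eg⁰ → 0 unpaired.
Y: For octahedral d² the high- and low-spin configurations coincide; t₂g² eg⁰ → 2 unpaired.
So Y has more unpaired electrons.

Y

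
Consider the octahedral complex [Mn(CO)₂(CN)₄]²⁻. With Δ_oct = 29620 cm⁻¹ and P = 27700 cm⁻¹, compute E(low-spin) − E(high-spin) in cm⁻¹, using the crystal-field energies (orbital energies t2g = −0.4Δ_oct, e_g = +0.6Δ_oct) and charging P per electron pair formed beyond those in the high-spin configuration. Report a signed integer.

-3840

Ligand charges: 2×(+0) from CO and 4×(-1) from CN⁻ sum to -4; with overall charge -2, Mn is +2.
Mn sits in group 7; removing 2 electrons leaves Mn²⁺ with 7 − 2 = 5 d electrons.
In the high-spin limit (t2g^3 e_g^2) the orbital term is 0.0Δ_oct = 0 cm⁻¹, with no excess pairing.
Low-spin t2g^5 e_g^0 gives -2.0Δ_oct = -59240 cm⁻¹, but forming 2 extra pairs costs 2P = 55400 cm⁻¹, so E(LS) = -59240 + 55400 = -3840 cm⁻¹.
The difference is -3840 − (0) = -3840 cm⁻¹, so low-spin lies lower.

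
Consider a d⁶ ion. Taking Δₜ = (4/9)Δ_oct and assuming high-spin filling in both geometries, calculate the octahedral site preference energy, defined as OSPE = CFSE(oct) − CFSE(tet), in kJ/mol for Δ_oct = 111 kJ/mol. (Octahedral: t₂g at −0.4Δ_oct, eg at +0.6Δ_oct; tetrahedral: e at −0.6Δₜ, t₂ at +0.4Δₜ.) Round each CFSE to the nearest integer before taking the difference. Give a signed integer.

-14

Octahedral (high-spin): t₂g⁴ eg², CFSE = 4(−0.4) + 2(+0.6) = -0.4Δ_oct = -0.4 × 111 = -44 kJ/mol.
Tetrahedral e³ t₂³ gives -0.6Δₜ = -0.6 × (4/9) × 111 = -30 kJ/mol.
OSPE = CFSE(oct) − CFSE(tet) = -44 − (-30) = -14 kJ/mol.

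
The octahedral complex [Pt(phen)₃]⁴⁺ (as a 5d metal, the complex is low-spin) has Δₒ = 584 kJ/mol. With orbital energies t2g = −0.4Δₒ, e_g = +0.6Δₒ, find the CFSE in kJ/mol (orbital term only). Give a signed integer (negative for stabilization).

-1402

phen is neutral, so the +4 overall charge sits on Pt: oxidation state +4.
Pt is in group 10, so Pt⁴⁺ is d⁶ (10 − 4 = 6).
The d⁶ electrons fill as t2g^6 e_g^0.
CFSE(orbital) = 6×(-0.4Δₒ) + 0×(0.6Δₒ) = -2.4Δₒ; with Δₒ = 584 kJ/mol that is -1402 kJ/mol.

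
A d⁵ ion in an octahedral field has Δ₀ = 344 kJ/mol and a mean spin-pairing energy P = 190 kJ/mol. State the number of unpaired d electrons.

1

Here Δ₀ > P (344 > 190), so the low-spin state is favoured.
That gives t2g^5 e_g^0.
Unpaired electrons: 1.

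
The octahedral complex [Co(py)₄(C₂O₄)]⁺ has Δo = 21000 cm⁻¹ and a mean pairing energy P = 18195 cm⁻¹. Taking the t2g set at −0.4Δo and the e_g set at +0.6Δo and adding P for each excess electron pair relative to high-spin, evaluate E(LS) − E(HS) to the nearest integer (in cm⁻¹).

-5610

Ligand charges: 4×(+0) from py and 1×(-2) from C₂O₄²⁻ sum to -2; with overall charge +1, Co is +3.
Group 9 minus oxidation state +3 gives a d⁶ configuration for Co³⁺.
High-spin: t2g^4 e_g^2, CFSE = -0.4Δo = -8400 cm⁻¹.
For low-spin the configuration is t2g^6 e_g^0: orbital energy -2.4 × 21000 = -50400 cm⁻¹, and 2 additional pairs relative to high-spin add 36390 cm⁻¹, giving -14010 cm⁻¹.
The difference is -14010 − (-8400) = -5610 cm⁻¹, so low-spin lies lower.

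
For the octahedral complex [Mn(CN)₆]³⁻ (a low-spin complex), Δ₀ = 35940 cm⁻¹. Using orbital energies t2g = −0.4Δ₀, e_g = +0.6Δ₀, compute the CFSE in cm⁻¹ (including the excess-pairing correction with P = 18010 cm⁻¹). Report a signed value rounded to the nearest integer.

Each CN⁻ contributes -1; 6 × (-1) = -6. With overall charge -3, Mn is in the +3 oxidation state.
Group 7 minus oxidation state +3 gives a d⁴ configuration for Mn³⁺.
Configuration: t2g^4 e_g^0.
CFSE(orbital) = 4×(-0.4Δ₀) + 0×(0.6Δ₀) = -1.6Δ₀; with Δ₀ = 35940 cm⁻¹ that is -57504 cm⁻¹.
Relative to high-spin t2g^3 e_g^1 (0 paired), the low-spin configuration has 1 additional pair, contributing +1 × 18010 = +18010 cm⁻¹.
Net CFSE = -57504 + 18010 = -39494 cm⁻¹.

-39494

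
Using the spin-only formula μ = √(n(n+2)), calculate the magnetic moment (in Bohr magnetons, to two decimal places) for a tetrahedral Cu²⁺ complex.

1.73 Bohr magnetons

Cu²⁺: group 11, so d-count = 11 − 2 = 9.
With tetrahedral geometry the complex is necessarily high-spin.
Configuration: e^4 t2^5 → 1 unpaired electron.
μ(spin-only) = √[1(1+2)] = √3 ≈ 1.73 Bohr magnetons.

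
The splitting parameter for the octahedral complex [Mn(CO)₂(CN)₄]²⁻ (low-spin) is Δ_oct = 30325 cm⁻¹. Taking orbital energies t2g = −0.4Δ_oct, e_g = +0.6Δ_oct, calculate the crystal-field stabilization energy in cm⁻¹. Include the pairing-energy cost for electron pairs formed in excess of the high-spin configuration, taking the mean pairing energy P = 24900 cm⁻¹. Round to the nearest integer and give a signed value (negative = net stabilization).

Ligand charges: 2×(+0) from CO and 4×(-1) from CN⁻ sum to -4; with overall charge -2, Mn is +2.
Mn is in group 7, so Mn²⁺ is d⁵ (7 − 2 = 5).
Electron filling gives t2g^5 e_g^0.
The orbital stabilization is -2.0Δ_oct = -2.0 × 30325 = -60650 cm⁻¹.
Relative to high-spin t2g^3 e_g^2 (0 paired), the low-spin configuration has 2 additional pairs, contributing +2 × 24900 = +49800 cm⁻¹.
Net CFSE = -60650 + 49800 = -10850 cm⁻¹.

-10850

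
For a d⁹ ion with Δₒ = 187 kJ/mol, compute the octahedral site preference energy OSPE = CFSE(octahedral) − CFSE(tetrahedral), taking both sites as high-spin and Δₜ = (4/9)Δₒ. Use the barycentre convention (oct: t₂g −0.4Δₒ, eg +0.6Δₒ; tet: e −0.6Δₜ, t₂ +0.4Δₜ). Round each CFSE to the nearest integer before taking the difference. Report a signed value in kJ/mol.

-79

In an octahedral site d⁹ (HS) is t₂g⁶ eg³, giving CFSE(oct) = -0.6Δₒ = -112 kJ/mol.
In a tetrahedral site the filling is e⁴ t₂⁵: CFSE(tet) = -0.4Δₜ = -0.4 × (4/9)(187) = -33 kJ/mol.
Subtracting, OSPE = -112 − (-33) = -79 kJ/mol.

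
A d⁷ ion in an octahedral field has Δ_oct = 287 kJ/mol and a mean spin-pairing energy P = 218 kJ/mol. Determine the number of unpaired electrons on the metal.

With Δ_oct > P the complex is low-spin.
Filling d⁷ accordingly: t2g^6 e_g^1.
Unpaired electrons: 1.

1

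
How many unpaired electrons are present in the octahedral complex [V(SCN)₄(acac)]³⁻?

3

Ligand charges: 4×(-1) from SCN⁻ and 1×(-1) from acac⁻ sum to -5; with overall charge -3, V is +2.
V is in group 5, so V²⁺ is d³ (5 − 2 = 3).
Configuration: t2g^3 e_g^0, giving 3 unpaired electrons.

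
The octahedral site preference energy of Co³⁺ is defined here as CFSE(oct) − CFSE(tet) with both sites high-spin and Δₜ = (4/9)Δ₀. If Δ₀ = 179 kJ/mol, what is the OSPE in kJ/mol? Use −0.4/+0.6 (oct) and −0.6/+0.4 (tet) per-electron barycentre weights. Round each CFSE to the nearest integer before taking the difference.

Group 9 minus oxidation state +3 gives a d⁶ configuration for Co³⁺.
Octahedral (high-spin): t₂g⁴ eg², CFSE = 4(−0.4) + 2(+0.6) = -0.4Δ₀ = -0.4 × 179 = -72 kJ/mol.
Tetrahedral e³ t₂³ gives -0.6Δₜ = -0.6 × (4/9) × 179 = -48 kJ/mol.
OSPE = -72 − (-48) = -24 kJ/mol.

-24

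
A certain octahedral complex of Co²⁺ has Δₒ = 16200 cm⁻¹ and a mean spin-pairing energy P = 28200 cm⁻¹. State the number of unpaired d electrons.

Co sits in group 9; removing 2 electrons leaves Co²⁺ with 9 − 2 = 7 d electrons.
Here Δₒ < P (16200 < 28200), so the high-spin state is favoured.
Filling d⁷ accordingly: t₂g⁵ eg².
Unpaired electrons: 3.

3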